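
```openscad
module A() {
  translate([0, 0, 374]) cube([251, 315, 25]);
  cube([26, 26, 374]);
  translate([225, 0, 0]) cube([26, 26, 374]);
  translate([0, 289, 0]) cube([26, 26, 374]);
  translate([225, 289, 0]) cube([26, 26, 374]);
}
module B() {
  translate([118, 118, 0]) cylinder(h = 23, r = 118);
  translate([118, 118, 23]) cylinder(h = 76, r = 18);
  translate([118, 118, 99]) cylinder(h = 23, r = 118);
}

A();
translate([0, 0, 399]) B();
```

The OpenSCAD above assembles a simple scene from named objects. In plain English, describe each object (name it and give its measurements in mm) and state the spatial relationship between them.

A is a four-legged stool. The seat is a 251×315×25 mm slab whose top surface is at z = 399 mm; four square legs, each 26×26 mm in cross-section, run from the floor (z = 0) to the underside of the seat, each flush with a corner of the seat.

B is a spool: two coaxial disc flanges of radius 118 mm and thickness 23 mm, joined by a core cylinder of radius 18 mm and height 76 mm. The lower flange rests on z = 0 and the three cylinders share a vertical axis.

The spool is on top of the stool.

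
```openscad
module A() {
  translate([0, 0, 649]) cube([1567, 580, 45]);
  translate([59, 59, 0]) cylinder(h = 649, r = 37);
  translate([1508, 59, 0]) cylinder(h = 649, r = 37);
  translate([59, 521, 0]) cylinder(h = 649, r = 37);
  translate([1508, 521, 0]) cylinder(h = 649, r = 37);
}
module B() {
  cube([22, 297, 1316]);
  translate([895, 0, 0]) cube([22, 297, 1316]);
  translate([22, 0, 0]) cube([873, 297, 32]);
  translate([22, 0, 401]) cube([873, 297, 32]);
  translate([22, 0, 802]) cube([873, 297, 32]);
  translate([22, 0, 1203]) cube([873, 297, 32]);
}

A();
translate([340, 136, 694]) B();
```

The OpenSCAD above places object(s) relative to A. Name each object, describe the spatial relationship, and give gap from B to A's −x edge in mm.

The bookshelf's min-x is at 340; the table's min-x is 0; gap = 340 mm.

A is a table. B is a bookshelf. The bookshelf is on top of the table. The gap from the bookshelf to the table's −x edge is 340 mm.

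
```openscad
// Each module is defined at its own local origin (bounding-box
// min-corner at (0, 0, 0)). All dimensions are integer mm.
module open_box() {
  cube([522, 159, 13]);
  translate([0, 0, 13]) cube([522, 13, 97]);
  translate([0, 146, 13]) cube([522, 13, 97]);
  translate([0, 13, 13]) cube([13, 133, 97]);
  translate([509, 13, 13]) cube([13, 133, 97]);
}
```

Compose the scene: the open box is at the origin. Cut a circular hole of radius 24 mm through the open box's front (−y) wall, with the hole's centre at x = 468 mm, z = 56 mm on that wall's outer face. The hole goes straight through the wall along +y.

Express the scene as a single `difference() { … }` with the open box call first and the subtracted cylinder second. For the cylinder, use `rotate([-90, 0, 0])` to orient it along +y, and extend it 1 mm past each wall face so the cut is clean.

difference() {
  open_box();
  translate([468, -1, 56]) rotate([-90, 0, 0]) cylinder(h = 15, r = 24);
}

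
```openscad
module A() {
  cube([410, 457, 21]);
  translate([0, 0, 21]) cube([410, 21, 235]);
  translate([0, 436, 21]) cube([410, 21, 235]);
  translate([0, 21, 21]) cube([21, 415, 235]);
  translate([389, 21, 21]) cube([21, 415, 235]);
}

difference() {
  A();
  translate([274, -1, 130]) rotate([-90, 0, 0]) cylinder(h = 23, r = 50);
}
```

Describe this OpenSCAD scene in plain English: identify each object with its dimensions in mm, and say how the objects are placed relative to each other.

A is an open-topped rectangular box: outside dimensions 410×457×256 mm, with a uniform wall and base thickness of 21 mm. The base is a full 410×457 slab on the floor; four walls sit on top of the base. The front and back walls (the −y and +y sides) span the full width; the two side walls fit between them.

The open box has a circular hole of radius 50 mm through its front wall, centred at (x = 274, z = 130).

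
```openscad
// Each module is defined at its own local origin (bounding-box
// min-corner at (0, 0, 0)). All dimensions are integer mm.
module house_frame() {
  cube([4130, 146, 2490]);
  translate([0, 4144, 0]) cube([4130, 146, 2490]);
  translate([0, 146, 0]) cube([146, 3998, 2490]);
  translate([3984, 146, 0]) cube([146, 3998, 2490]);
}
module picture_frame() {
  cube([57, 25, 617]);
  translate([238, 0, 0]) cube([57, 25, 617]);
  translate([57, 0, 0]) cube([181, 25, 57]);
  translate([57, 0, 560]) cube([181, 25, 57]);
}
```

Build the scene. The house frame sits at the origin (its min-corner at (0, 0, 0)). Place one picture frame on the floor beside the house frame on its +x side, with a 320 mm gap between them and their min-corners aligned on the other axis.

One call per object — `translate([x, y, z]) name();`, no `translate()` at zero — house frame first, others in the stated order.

house_frame();
translate([4450, 0, 0]) picture_frame();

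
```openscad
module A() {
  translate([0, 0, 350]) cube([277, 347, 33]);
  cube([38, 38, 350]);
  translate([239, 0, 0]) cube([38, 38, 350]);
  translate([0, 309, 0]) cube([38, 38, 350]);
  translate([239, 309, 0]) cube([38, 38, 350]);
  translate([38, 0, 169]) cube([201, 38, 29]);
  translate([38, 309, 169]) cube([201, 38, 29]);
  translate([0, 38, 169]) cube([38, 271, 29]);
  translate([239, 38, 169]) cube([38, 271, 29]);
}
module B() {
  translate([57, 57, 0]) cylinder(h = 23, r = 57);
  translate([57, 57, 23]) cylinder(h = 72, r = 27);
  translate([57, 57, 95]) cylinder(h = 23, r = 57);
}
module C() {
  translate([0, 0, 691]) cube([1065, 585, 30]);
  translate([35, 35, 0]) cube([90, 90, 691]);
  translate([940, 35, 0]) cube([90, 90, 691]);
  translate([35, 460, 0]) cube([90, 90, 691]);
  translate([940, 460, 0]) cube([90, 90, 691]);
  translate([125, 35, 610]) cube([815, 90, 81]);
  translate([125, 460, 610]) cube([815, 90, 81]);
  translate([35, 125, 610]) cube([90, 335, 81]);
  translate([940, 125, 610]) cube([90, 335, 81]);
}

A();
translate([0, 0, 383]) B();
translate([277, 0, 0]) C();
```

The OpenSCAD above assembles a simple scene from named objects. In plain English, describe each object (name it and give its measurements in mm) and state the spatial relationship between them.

A is a simple wooden stool: a rectangular seat 277 mm (x) by 347 mm (y), 33 mm thick, top face at z = 383 mm, on four square legs, each 38×38 mm in cross-section. The legs rest on z = 0, each flush with a corner of the seat. Four stretchers, 38 mm wide and 29 mm tall, connect adjacent legs with their undersides at z = 169 mm, each running between the inner faces of the legs it joins and aligned with the legs' outer faces on the other axis.

B is a spool: two coaxial disc flanges of radius 57 mm and thickness 23 mm, joined by a core cylinder of radius 27 mm and height 72 mm. The lower flange rests on z = 0 and the three cylinders share a vertical axis.

C is a table with a 1065×585 mm rectangular top, 30 mm thick, top surface at z = 721 mm, supported by four 90×90 mm square legs, each inset 35 mm from the nearest pair of top edges, running from the floor. Four apron rails, 90 mm thick and 81 mm tall, run between adjacent legs with their top edges flush with the underside of the top and their outer faces flush with the legs' outer faces.

The spool is on top of the stool. The table is against the stool's +x side, with their −y faces flush.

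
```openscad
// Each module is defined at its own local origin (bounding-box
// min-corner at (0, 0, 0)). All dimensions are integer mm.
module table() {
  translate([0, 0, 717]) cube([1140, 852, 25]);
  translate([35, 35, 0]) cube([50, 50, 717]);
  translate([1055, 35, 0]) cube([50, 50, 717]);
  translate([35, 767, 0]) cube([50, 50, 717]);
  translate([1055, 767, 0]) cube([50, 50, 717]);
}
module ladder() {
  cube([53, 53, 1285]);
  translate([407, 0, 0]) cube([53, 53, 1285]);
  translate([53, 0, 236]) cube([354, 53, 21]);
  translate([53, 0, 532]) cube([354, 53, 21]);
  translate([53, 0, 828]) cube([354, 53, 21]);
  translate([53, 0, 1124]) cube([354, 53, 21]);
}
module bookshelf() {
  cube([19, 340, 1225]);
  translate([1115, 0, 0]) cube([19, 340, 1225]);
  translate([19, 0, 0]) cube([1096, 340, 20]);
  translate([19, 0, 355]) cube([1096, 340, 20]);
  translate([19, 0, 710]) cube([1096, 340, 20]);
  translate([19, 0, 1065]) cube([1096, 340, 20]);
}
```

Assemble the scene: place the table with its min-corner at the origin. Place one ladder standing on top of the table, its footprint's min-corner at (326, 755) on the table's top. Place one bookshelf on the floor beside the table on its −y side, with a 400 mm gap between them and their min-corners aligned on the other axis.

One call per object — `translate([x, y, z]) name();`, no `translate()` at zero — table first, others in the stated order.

table();
translate([326, 755, 742]) ladder();
translate([0, -740, 0]) bookshelf();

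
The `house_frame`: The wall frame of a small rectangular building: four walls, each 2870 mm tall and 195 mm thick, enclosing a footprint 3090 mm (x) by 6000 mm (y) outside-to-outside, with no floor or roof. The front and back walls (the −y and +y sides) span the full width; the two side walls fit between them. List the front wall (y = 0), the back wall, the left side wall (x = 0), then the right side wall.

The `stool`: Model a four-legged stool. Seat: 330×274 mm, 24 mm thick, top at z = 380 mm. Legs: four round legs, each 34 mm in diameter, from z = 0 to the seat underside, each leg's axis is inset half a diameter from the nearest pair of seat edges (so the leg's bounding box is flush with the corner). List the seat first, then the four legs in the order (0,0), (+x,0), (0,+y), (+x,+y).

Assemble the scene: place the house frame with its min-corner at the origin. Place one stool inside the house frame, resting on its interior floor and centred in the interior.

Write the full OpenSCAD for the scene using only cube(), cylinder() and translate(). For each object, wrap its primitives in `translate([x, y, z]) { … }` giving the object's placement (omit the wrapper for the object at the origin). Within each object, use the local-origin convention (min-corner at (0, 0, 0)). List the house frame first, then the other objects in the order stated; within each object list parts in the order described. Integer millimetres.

cube([3090, 195, 2870]);
translate([0, 5805, 0]) cube([3090, 195, 2870]);
translate([0, 195, 0]) cube([195, 5610, 2870]);
translate([2895, 195, 0]) cube([195, 5610, 2870]);
translate([1380, 2863, 0]) {
  translate([0, 0, 356]) cube([330, 274, 24]);
  translate([17, 17, 0]) cylinder(h = 356, r = 17);
  translate([313, 17, 0]) cylinder(h = 356, r = 17);
  translate([17, 257, 0]) cylinder(h = 356, r = 17);
  translate([313, 257, 0]) cylinder(h = 356, r = 17);
}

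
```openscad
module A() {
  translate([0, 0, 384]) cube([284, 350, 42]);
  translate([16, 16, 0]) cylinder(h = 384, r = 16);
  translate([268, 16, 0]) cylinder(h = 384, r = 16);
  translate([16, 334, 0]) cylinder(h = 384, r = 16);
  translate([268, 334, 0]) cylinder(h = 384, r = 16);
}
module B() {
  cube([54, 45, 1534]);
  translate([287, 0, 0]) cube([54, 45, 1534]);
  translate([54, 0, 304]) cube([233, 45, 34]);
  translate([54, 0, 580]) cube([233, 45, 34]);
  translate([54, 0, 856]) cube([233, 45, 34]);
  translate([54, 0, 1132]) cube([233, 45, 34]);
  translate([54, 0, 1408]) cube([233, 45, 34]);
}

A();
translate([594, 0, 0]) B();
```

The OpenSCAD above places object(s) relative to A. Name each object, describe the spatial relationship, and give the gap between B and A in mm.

The ladder's nearest face is 310 mm from the stool's +x face.

A is a stool. B is a ladder. The ladder is on the floor beside the stool on its +x side. The gap between the ladder and the stool is 310 mm.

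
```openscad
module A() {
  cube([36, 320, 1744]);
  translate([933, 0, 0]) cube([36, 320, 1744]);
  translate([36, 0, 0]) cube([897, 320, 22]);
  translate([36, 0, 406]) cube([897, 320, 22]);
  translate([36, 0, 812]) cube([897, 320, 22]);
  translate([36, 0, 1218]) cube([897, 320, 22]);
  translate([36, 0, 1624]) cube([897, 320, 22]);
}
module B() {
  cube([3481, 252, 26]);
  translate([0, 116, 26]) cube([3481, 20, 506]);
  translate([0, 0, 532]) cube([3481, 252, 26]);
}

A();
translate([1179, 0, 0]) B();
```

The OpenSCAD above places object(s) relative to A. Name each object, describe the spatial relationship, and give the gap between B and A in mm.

The I-beam's nearest face is 210 mm from the bookshelf's +x face.

A is a bookshelf. B is an I-beam. The I-beam is on the floor beside the bookshelf on its +x side. The gap between the I-beam and the bookshelf is 210 mm.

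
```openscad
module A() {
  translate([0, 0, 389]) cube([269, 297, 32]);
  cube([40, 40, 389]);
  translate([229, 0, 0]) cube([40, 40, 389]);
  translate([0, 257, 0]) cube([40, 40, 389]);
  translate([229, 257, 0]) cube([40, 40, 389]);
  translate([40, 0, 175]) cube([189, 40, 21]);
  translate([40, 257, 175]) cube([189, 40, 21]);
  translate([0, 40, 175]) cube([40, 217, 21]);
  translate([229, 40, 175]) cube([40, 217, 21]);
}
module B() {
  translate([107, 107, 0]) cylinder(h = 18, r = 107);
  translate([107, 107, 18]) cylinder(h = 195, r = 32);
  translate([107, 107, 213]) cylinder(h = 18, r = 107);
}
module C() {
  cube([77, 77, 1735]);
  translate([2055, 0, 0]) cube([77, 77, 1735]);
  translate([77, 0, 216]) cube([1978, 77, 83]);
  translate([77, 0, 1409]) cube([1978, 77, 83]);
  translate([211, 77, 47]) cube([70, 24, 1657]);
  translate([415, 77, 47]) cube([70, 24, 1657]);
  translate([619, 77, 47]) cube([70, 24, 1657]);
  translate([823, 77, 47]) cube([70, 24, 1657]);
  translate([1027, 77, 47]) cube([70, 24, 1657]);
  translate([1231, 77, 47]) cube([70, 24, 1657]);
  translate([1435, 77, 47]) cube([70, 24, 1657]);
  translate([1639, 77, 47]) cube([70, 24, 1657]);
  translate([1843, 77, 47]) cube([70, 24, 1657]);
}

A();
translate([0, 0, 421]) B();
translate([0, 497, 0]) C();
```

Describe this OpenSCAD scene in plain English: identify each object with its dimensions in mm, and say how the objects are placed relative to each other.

A is a simple wooden stool: a rectangular seat 269 mm (x) by 297 mm (y), 32 mm thick, top face at z = 421 mm, on four square legs, each 40×40 mm in cross-section. The legs rest on z = 0, each flush with a corner of the seat. Four stretchers, 40 mm wide and 21 mm tall, connect adjacent legs with their undersides at z = 175 mm, each running between the inner faces of the legs it joins and aligned with the legs' outer faces on the other axis.

B is a spool: two coaxial disc flanges of radius 107 mm and thickness 18 mm, joined by a core cylinder of radius 32 mm and height 195 mm. The lower flange rests on z = 0 and the three cylinders share a vertical axis.

C is a fence section. Two 77×77 mm posts, 1735 mm tall, stand on the floor with a clear span of 1978 mm between their inner faces. Two horizontal rails of 77×83 mm section span the gap between the posts with their undersides at z = 216 mm and z = 1409 mm, flush with the posts' −y face. 9 pickets, each 70 mm wide, 24 mm thick and 1657 mm tall, are fixed to the +y face of the rails with their bottoms at z = 47 mm, evenly spaced across the span with equal gaps (rounded down to the nearest mm) at the −x end and between each pair — any rounding remainder accumulates at the +x end.

The spool is on top of the stool. The fence section is on the floor beside the stool on its +y side.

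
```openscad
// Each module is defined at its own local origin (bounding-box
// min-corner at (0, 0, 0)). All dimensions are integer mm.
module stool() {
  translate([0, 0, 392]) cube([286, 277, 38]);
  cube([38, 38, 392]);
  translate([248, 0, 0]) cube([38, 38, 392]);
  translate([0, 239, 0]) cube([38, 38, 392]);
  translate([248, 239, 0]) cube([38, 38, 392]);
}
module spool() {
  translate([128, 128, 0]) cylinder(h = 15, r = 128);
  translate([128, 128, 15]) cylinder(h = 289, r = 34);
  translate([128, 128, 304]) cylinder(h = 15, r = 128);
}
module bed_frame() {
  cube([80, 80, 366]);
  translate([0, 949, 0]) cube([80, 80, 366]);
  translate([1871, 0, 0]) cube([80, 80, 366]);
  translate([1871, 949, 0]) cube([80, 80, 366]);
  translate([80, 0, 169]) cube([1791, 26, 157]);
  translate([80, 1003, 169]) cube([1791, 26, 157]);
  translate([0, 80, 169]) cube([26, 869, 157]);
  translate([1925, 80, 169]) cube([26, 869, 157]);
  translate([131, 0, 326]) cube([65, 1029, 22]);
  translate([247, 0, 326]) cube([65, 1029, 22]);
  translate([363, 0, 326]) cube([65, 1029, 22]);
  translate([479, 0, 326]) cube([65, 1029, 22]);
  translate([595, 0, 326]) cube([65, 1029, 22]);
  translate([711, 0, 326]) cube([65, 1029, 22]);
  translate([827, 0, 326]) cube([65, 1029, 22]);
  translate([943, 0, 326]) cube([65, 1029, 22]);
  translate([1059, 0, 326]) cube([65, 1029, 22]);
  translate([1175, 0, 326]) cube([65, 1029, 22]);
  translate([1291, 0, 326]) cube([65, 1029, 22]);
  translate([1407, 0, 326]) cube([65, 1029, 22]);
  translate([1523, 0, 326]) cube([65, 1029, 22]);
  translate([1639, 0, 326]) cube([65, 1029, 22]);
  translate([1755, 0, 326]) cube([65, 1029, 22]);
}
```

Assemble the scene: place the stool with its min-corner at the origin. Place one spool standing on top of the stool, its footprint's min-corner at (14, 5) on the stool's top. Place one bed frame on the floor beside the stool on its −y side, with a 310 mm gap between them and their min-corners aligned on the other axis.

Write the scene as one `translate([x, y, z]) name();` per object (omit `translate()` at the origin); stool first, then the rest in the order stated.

stool();
translate([14, 5, 430]) spool();
translate([0, -1339, 0]) bed_frame();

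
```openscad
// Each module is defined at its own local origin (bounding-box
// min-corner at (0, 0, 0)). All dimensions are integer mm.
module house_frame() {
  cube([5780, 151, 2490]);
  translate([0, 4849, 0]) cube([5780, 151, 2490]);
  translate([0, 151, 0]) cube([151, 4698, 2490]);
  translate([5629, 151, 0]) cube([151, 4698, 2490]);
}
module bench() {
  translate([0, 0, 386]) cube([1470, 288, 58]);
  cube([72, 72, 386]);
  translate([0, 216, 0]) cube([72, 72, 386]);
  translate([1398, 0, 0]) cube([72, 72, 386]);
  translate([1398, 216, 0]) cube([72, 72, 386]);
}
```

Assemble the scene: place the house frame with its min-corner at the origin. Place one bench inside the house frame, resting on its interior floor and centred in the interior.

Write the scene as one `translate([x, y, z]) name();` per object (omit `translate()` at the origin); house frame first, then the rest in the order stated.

house_frame();
translate([2155, 2356, 0]) bench();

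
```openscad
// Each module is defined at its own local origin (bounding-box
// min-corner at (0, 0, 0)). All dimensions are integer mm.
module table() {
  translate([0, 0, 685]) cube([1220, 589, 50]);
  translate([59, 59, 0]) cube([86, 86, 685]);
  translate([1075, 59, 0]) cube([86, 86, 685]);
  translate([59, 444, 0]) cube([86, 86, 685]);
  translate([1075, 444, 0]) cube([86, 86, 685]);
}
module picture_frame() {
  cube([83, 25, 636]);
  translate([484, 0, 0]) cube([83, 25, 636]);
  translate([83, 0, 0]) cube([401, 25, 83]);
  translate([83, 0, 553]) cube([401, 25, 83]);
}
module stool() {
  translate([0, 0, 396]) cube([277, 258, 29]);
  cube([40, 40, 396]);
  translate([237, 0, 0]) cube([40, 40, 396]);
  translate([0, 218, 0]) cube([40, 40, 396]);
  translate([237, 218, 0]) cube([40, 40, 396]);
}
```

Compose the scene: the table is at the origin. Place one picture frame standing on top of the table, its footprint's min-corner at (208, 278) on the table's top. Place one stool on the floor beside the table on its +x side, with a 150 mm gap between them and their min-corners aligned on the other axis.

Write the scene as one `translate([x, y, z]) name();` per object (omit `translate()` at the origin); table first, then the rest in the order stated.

table();
translate([208, 278, 735]) picture_frame();
translate([1370, 0, 0]) stool();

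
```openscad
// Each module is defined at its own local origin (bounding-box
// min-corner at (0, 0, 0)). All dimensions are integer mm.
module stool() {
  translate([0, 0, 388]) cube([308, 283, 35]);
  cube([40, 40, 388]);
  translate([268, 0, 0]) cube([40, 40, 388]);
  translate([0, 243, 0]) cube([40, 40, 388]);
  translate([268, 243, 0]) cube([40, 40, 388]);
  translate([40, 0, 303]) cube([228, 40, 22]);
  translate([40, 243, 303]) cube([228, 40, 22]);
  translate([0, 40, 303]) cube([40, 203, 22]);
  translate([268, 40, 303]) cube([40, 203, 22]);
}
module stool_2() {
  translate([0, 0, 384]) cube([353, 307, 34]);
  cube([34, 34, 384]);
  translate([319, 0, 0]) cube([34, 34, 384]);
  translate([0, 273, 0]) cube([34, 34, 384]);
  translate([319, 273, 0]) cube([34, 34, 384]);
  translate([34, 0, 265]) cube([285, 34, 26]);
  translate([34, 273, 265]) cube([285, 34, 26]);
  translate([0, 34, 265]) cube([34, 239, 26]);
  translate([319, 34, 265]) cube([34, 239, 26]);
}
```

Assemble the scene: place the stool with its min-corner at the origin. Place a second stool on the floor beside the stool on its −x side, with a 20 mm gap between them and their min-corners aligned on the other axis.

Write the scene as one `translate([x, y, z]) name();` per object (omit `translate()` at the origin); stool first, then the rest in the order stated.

stool();
translate([-373, 0, 0]) stool_2();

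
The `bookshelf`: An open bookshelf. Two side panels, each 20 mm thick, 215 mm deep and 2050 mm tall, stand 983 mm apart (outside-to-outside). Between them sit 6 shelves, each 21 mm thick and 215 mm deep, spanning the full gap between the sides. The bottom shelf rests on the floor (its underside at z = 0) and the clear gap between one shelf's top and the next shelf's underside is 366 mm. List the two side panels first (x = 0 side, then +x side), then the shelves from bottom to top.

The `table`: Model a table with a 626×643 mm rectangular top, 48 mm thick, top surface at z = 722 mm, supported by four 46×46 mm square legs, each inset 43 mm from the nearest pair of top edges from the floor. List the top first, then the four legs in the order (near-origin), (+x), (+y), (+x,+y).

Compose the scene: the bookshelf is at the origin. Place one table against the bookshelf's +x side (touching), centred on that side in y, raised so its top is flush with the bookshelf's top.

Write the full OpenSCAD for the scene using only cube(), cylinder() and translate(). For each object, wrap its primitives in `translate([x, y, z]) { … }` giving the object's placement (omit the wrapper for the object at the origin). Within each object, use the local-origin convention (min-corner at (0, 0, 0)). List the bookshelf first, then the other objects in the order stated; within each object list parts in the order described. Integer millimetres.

cube([20, 215, 2050]);
translate([963, 0, 0]) cube([20, 215, 2050]);
translate([20, 0, 0]) cube([943, 215, 21]);
translate([20, 0, 387]) cube([943, 215, 21]);
translate([20, 0, 774]) cube([943, 215, 21]);
translate([20, 0, 1161]) cube([943, 215, 21]);
translate([20, 0, 1548]) cube([943, 215, 21]);
translate([20, 0, 1935]) cube([943, 215, 21]);
translate([983, -214, 1328]) {
  translate([0, 0, 674]) cube([626, 643, 48]);
  translate([43, 43, 0]) cube([46, 46, 674]);
  translate([537, 43, 0]) cube([46, 46, 674]);
  translate([43, 554, 0]) cube([46, 46, 674]);
  translate([537, 554, 0]) cube([46, 46, 674]);
}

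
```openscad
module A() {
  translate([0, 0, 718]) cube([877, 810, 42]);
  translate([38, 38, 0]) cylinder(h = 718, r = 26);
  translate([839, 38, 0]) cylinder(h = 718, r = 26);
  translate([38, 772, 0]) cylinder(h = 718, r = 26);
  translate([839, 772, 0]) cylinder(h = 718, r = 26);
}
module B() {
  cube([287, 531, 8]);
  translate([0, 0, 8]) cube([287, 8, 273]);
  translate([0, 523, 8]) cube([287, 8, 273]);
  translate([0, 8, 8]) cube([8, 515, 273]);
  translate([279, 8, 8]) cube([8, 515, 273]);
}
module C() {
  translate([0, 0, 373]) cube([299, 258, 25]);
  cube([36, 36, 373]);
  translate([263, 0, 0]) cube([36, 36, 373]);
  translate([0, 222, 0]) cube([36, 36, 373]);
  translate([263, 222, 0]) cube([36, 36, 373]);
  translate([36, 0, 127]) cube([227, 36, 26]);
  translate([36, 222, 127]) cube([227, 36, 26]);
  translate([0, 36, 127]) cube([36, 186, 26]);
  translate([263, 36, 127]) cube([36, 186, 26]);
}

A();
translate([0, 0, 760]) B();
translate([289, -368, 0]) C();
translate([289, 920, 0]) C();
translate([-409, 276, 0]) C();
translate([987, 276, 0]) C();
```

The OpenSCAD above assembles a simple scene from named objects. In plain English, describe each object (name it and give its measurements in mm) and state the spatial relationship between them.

A is a rectangular dining table. The top is 877×810×42 mm with its upper surface at z = 760 mm. It stands on four round legs of 52 mm diameter, each leg's bounding box inset 12 mm from the nearest pair of top edges, running from the floor to the underside of the top.

B is an open-topped rectangular box: outside dimensions 287×531×281 mm, with a uniform wall and base thickness of 8 mm. The base is a full 287×531 slab on the floor; four walls sit on top of the base. The front and back walls (the −y and +y sides) span the full width; the two side walls fit between them.

C is a four-legged stool. The seat is 299×258 mm, 25 mm thick, top at z = 398 mm. It stands on four square legs, each 36×36 mm in cross-section, from z = 0 to the seat underside, each flush with a corner of the seat. Four stretchers, 36 mm wide and 26 mm tall, connect adjacent legs with their undersides at z = 127 mm, each running between the inner faces of the legs it joins and aligned with the legs' outer faces on the other axis.

The open box is on top of the table. Four stools sit around the table at the −y, +y, −x, +x sides.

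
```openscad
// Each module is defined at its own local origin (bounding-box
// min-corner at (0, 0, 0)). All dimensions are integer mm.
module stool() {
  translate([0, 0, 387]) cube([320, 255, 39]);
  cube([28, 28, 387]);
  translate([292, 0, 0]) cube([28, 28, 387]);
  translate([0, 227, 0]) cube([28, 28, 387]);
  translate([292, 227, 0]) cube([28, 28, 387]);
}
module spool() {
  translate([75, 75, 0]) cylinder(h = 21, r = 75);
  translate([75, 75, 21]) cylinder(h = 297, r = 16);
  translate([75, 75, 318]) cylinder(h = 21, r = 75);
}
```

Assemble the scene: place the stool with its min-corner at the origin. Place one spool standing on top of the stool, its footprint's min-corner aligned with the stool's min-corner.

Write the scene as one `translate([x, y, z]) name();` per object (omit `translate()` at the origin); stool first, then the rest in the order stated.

stool();
translate([0, 0, 426]) spool();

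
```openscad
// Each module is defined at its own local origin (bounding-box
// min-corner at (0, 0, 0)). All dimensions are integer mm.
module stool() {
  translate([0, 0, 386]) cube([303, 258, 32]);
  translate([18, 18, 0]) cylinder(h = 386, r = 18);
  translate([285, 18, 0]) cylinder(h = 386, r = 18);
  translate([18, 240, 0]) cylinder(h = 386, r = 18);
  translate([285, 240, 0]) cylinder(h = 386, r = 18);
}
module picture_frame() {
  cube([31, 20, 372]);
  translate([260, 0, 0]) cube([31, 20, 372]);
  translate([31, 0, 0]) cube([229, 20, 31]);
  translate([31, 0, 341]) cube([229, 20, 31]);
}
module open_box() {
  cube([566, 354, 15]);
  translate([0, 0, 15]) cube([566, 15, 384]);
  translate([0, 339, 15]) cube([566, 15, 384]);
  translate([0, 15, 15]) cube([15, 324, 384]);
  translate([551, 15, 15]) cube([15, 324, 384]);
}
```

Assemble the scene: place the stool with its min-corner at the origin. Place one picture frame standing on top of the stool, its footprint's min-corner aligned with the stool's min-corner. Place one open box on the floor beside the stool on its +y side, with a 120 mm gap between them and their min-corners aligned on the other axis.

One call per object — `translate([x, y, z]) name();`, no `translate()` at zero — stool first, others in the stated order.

stool();
translate([0, 0, 418]) picture_frame();
translate([0, 378, 0]) open_box();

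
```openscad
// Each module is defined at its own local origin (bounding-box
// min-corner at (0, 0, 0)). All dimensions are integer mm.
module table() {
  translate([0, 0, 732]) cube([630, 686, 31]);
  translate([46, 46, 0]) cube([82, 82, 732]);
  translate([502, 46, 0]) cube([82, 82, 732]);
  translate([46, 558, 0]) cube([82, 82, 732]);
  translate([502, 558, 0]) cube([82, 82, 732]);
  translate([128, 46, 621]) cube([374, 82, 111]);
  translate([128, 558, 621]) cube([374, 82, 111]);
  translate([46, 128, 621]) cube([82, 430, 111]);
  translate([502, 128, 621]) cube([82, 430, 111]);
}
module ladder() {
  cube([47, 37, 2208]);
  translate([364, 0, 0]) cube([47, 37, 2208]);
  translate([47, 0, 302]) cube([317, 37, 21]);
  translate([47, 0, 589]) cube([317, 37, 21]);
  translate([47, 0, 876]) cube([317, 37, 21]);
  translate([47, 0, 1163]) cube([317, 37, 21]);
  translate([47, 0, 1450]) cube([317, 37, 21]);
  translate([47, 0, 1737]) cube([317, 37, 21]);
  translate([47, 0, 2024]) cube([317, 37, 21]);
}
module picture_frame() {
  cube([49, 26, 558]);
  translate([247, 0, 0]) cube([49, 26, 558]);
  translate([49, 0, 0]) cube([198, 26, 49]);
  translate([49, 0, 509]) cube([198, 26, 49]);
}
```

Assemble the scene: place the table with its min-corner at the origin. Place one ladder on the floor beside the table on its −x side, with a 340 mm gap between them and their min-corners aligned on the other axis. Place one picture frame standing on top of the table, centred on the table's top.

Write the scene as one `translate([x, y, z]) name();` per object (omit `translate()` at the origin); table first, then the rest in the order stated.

table();
translate([-751, 0, 0]) ladder();
translate([167, 330, 763]) picture_frame();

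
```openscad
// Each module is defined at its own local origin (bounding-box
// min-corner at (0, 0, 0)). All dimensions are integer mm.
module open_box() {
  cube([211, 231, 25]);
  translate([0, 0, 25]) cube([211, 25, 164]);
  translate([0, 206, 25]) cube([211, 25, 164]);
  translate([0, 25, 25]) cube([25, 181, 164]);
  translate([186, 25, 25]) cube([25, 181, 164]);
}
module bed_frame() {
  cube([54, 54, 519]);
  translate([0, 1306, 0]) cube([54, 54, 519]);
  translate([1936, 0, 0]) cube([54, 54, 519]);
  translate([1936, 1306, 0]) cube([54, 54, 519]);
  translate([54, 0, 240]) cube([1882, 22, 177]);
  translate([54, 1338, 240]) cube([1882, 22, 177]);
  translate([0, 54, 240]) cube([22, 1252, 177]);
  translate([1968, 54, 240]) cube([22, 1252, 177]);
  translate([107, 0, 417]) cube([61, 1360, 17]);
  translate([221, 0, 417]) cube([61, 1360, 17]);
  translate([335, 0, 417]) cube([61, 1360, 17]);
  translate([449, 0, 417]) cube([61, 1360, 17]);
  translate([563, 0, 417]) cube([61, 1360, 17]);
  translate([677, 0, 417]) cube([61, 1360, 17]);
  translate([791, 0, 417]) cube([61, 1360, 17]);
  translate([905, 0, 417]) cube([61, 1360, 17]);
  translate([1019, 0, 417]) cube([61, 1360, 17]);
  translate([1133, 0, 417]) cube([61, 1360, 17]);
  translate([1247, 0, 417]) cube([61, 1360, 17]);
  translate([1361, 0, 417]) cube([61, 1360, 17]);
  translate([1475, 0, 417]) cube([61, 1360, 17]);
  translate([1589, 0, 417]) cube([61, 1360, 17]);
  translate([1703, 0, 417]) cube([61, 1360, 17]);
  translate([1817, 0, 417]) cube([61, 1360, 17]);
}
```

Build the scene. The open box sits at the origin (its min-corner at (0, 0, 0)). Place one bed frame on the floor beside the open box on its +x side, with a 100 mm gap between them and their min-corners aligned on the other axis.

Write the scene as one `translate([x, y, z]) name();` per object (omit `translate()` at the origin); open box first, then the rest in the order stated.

open_box();
translate([311, 0, 0]) bed_frame();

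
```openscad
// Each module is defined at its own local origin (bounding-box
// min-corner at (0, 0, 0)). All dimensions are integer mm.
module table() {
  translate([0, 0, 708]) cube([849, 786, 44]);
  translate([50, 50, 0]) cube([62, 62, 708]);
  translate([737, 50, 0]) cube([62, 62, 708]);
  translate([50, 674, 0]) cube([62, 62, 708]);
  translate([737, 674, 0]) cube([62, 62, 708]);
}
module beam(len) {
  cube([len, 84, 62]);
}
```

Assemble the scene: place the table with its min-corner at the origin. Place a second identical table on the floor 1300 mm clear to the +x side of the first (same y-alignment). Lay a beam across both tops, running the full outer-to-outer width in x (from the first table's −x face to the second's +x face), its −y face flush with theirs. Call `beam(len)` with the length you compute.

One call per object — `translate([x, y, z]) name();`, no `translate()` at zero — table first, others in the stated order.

table();
translate([2149, 0, 0]) table();
translate([0, 0, 752]) beam(2998);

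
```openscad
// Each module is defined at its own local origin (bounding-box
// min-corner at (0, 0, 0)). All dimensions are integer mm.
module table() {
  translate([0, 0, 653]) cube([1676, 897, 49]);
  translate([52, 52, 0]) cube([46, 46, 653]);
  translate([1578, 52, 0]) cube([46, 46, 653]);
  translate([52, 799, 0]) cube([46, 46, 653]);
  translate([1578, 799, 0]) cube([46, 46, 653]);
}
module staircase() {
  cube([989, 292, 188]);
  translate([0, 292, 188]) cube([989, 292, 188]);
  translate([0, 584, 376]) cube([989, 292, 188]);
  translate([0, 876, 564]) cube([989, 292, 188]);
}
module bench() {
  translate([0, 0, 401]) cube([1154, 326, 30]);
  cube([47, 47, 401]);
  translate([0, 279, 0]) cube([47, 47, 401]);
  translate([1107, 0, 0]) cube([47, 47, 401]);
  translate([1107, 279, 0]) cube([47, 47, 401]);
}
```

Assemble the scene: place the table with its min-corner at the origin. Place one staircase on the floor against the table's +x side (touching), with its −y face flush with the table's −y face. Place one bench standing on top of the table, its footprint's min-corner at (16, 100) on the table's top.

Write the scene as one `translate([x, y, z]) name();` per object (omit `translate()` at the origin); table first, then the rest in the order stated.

table();
translate([1676, 0, 0]) staircase();
translate([16, 100, 702]) bench();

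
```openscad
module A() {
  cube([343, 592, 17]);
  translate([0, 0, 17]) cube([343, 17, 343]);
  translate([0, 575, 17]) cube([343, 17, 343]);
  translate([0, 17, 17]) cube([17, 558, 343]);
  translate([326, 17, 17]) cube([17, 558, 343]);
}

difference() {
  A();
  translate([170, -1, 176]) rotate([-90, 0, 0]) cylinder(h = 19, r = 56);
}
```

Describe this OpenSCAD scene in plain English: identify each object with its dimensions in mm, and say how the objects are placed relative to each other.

A is an open-topped rectangular box: outside dimensions 343×592×360 mm, with a uniform wall and base thickness of 17 mm. The base is a full 343×592 slab on the floor; four walls sit on top of the base. The front and back walls (the −y and +y sides) span the full width; the two side walls fit between them.

The open box has a circular hole of radius 56 mm through its front wall, centred at (x = 170, z = 176).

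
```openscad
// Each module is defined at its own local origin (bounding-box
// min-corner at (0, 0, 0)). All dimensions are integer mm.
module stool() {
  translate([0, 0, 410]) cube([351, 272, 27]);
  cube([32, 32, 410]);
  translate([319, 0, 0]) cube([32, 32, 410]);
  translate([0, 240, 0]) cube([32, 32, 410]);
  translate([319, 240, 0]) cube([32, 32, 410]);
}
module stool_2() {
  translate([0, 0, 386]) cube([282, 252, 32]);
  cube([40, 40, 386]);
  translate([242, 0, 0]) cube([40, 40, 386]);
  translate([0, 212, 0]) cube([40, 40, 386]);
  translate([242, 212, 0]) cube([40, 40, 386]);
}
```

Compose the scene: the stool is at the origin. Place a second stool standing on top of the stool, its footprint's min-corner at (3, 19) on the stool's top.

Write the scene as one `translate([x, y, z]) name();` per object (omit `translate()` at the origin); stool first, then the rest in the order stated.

stool();
translate([3, 19, 437]) stool_2();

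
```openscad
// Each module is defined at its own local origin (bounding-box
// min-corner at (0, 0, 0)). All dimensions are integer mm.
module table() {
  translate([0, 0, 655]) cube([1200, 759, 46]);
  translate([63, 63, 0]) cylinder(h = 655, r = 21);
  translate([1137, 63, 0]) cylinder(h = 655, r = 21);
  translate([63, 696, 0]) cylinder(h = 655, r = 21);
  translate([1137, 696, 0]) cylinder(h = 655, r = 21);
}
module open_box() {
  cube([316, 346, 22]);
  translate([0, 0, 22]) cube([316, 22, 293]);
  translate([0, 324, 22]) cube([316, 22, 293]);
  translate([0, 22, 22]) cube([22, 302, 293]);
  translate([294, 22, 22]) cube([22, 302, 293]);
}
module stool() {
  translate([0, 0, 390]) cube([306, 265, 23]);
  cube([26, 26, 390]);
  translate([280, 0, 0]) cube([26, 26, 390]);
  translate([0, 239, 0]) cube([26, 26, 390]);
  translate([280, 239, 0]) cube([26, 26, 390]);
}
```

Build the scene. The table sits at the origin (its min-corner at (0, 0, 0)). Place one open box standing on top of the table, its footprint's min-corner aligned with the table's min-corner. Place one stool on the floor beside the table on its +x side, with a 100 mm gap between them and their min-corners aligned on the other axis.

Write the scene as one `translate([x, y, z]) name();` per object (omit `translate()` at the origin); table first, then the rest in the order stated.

table();
translate([0, 0, 701]) open_box();
translate([1300, 0, 0]) stool();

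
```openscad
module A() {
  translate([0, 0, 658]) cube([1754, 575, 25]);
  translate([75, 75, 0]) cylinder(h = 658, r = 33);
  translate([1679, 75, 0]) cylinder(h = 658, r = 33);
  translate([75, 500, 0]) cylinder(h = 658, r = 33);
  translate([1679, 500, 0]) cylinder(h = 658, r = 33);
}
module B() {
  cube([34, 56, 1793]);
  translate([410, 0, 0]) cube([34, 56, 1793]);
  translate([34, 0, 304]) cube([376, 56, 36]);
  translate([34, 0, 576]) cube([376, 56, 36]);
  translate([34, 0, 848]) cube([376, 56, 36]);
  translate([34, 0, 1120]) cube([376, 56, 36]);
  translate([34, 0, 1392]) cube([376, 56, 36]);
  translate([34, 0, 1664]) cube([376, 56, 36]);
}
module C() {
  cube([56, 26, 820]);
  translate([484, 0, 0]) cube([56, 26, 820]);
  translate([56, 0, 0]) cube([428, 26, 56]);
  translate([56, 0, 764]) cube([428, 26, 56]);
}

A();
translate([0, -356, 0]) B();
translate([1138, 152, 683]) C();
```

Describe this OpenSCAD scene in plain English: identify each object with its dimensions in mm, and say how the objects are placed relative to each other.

A is a rectangular dining table. The top is 1754×575×25 mm with its upper surface at z = 683 mm. It stands on four round legs of 66 mm diameter, each leg's bounding box inset 42 mm from the nearest pair of top edges, running from the floor to the underside of the top.

B is a wooden ladder with two side rails of 34×56 mm section and 1793 mm height, set 444 mm apart overall. Between them run 6 rectangular rungs (56 mm deep, 36 mm thick), front faces flush with the rails' −y face. The bottom of the first rung is 304 mm above the floor and each subsequent rung is 272 mm higher than the one below.

C is a picture frame with a 428×708 mm rectangular opening (x by z) and a uniform 56 mm border on every side. Frame depth is 26 mm along y. It is built from two vertical stiles running the full outside height and two horizontal rails spanning the gap between the stiles.

The ladder is on the floor beside the table on its −y side. The picture frame is on top of the table.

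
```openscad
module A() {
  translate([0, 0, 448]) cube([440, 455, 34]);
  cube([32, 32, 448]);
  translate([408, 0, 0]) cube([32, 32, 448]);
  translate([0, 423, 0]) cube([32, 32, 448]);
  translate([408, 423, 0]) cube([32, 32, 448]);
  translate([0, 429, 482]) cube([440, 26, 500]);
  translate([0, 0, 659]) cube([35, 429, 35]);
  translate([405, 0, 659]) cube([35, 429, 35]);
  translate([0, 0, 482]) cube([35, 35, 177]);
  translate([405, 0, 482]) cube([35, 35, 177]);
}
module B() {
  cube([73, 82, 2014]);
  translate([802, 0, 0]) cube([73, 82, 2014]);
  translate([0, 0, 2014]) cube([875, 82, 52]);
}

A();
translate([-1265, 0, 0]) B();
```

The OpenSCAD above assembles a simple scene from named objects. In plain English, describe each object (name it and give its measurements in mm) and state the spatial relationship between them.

A is a chair: 440×455 mm seat, 34 mm thick, top at z = 482 mm, on four 32 mm square corner legs flush with the seat edges. A 26 mm thick backrest slab spans the full seat width, extending 500 mm above the seat top, its back face flush with the seat's +y edge. Two armrests of 35×35 mm section run along each side from the seat's front edge to the front of the backrest, top faces 212 mm above the seat top and outer faces flush with the seat's x-edges; a 35×35 mm post under the front of each armrest stands on the seat at the front corner.

B is a rectangular door frame: two vertical jambs of 73×82 mm section, 2014 mm tall, with a clear opening 729 mm wide between their inner faces. A header 52 mm tall and 82 mm deep lies on top of the jambs and spans the full outside width.

The door frame is on the floor beside the chair on its −x side.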